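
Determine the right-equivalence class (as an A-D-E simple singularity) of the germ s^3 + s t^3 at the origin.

E_7

The Hessian of f at 0 is [[0, 0], [0, 0]] with rank 0, so corank 2. A Groebner basis of the Jacobian ideal J(f) in C{s,t} is {s^3, s*t^2, 3*s^2 + t^3}; counting standard monomials gives mu = 7. Corank 2; j^3 = s^3 is a perfect cube, so E-series; the 4-jet and mu = 7 give E_7.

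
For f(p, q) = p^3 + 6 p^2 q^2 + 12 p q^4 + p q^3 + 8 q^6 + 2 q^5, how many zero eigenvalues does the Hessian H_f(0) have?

Hessian at 0 has rank 0.

2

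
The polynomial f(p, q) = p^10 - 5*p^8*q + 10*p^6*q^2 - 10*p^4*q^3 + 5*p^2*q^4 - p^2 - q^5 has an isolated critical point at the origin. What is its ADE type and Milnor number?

Type A_4, Milnor number mu = 4.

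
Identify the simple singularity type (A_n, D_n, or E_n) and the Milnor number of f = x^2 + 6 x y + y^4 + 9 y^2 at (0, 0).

Type A3, Milnor number mu = 3.

The Hessian of f at 0 is [[2, 6], [6, 18]] with rank 1, so corank 1. A Groebner basis of the Jacobian ideal J(f) in C{x,y} is {y^3, x + 3*y}; counting standard monomials gives mu = 3. Corank 1: A-series; mu = 3 gives A_3.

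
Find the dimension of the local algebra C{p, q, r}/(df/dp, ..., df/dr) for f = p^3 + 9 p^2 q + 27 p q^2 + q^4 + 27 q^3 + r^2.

6

The Hessian of f at 0 is [[0, 0, 0], [0, 0, 0], [0, 0, 2]] with rank 1, so corank 2. A Groebner basis of the Jacobian ideal J(f) in C{p,q,r} is {q^3, p^2 + 6*p*q + 9*q^2, r}; counting standard monomials gives mu = 6. Corank 2; j^3 = (p + 3*q)^3 is a perfect cube, so E-series; the 4-jet and mu = 6 give E_6.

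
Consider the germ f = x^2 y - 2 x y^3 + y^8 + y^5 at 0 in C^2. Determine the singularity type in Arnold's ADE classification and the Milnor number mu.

The Hessian of f at 0 is [[0, 0], [0, 0]] with rank 0, so corank 2. A Groebner basis of the Jacobian ideal J(f) in C{x,y} is {x^4, x^3*y + x^2/8 - x*y^2/8, -x^3 + x^2*y^2, -x*y + y^3}; counting standard monomials gives mu = 9. Corank 2; j^3 = x^2*y has shape L^2 M (L != M), so D-series; mu = 9 gives D_9.

Type D_9, Milnor number mu = 9.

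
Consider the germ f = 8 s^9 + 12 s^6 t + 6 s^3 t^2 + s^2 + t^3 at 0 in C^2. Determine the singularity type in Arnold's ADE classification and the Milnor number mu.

Type A2, Milnor number mu = 2.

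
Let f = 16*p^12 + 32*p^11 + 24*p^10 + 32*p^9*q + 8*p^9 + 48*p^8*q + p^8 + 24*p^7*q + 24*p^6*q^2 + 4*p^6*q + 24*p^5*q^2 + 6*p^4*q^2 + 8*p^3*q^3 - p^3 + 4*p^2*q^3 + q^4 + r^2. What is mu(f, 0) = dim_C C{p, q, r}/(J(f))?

6

The Hessian of f at 0 is [[0, 0, 0], [0, 0, 0], [0, 0, 2]] with rank 1, so corank 2. A Groebner basis of the Jacobian ideal J(f) in C{p,q,r} is {q^3, p^2, r}; counting standard monomials gives mu = 6. Corank 2; j^3 = -p^3 is a perfect cube, so E-series; the 4-jet and mu = 6 give E_6.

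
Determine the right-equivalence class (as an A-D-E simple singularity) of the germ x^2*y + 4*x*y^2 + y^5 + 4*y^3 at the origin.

The Hessian of f at 0 has rank 0. Corank 2; j^3 = y*(x + 2*y)^2 has shape L^2 M (L != M), so D-series; mu = 6 gives D_6.

D_6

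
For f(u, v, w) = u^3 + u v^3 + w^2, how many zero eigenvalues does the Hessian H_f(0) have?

2

Hessian at 0 has rank 1.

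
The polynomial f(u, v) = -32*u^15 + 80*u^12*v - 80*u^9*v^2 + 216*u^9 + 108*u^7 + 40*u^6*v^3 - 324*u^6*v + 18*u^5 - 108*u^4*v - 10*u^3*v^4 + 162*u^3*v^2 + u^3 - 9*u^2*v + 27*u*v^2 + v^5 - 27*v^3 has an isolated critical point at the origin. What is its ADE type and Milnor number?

Type E_{8}, Milnor number mu = 8.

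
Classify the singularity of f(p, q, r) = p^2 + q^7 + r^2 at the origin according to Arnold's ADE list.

The Hessian of f at 0 has rank 2. Corank 1: A-series; mu = 6 gives A_6.

A_6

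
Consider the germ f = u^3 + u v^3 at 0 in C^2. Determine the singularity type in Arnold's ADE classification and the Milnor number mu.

Type E_{7}, Milnor number mu = 7.

The Hessian of f at 0 is [[0, 0], [0, 0]] with rank 0, so corank 2. A Groebner basis of the Jacobian ideal J(f) in C{u,v} is {u^3, u*v^2, 3*u^2 + v^3}; counting standard monomials gives mu = 7. Corank 2; j^3 = u^3 is a perfect cube, so E-series; the 4-jet and mu = 7 give E_7.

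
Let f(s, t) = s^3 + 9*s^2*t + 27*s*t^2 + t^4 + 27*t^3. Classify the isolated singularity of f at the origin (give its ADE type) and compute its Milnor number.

Type E_{6}, Milnor number mu = 6.

The Hessian of f at 0 is [[0, 0], [0, 0]] with rank 0, so corank 2. A Groebner basis of the Jacobian ideal J(f) in C{s,t} is {t^3, s^2 + 6*s*t + 9*t^2}; counting standard monomials gives mu = 6. Corank 2; j^3 = (s + 3*t)^3 is a perfect cube, so E-series; the 4-jet and mu = 6 give E_6.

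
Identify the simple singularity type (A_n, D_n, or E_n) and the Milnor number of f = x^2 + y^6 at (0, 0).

Type A_5, Milnor number mu = 5.

The Hessian of f at 0 has rank 1. Corank 1: A-series; mu = 5 gives A_5.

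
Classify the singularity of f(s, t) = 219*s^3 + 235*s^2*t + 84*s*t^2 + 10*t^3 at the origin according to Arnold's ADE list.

D_4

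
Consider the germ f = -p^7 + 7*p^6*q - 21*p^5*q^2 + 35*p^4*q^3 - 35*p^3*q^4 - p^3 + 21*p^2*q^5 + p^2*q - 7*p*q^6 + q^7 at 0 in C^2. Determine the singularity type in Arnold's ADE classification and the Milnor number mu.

Type D_8, Milnor number mu = 8.

The Hessian of f at 0 has rank 0. Corank 2; j^3 = -p^2*(p - q) has shape L^2 M (L != M), so D-series; mu = 8 gives D_8.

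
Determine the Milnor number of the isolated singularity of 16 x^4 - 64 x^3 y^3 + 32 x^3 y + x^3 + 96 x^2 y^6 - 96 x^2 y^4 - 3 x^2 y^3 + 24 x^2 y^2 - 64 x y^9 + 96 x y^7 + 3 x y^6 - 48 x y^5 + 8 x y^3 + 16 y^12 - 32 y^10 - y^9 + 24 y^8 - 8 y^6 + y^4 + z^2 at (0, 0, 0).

The Hessian of f at 0 has rank 1. Corank 2; j^3 = x^3 is a perfect cube, so E-series; the 4-jet and mu = 6 give E_6.

6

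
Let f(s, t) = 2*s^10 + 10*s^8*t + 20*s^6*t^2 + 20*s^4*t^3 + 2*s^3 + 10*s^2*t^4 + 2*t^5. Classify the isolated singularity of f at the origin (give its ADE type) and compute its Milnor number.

The Hessian of f at 0 is [[0, 0], [0, 0]] with rank 0, so corank 2. A Groebner basis of the Jacobian ideal J(f) in C{s,t} is {t^4, s^2}; counting standard monomials gives mu = 8. Corank 2; j^3 = 2*s^3 is a perfect cube, so E-series; the 5-jet and mu = 8 give E_8.

Type E_{8}, Milnor number mu = 8.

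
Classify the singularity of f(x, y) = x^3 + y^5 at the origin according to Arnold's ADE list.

E_8

The Hessian of f at 0 is [[0, 0], [0, 0]] with rank 0, so corank 2. A Groebner basis of the Jacobian ideal J(f) in C{x,y} is {y^4, x^2}; counting standard monomials gives mu = 8. Corank 2; j^3 = x^3 is a perfect cube, so E-series; the 5-jet and mu = 8 give E_8.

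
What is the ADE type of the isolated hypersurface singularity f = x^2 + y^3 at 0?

A_{2}

The Hessian of f at 0 has rank 1. Corank 1: A-series; mu = 2 gives A_2.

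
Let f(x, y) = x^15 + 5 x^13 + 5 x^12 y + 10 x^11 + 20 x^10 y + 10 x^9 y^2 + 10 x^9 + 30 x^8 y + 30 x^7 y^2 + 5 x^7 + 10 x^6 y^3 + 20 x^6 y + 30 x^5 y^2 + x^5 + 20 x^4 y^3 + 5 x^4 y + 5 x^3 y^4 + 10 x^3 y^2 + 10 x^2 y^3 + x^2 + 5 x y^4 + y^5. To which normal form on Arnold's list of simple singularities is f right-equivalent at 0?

The Hessian of f at 0 has rank 1. Corank 1: A-series; mu = 4 gives A_4.

A_{4}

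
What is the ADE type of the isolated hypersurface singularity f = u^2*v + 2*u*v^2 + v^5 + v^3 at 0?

D_6

The Hessian of f at 0 has rank 0. Corank 2; j^3 = v*(u + v)^2 has shape L^2 M (L != M), so D-series; mu = 6 gives D_6.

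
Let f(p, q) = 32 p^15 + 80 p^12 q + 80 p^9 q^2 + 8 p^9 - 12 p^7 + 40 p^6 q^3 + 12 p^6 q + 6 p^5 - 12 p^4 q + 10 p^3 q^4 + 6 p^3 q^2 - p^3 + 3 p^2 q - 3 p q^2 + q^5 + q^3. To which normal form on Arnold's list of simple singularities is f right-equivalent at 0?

The Hessian of f at 0 is [[0, 0], [0, 0]] with rank 0, so corank 2. A Groebner basis of the Jacobian ideal J(f) in C{p,q} is {-p^2/4 + p*q^3 + p*q/2 - q^2/4, q^4, p^3 - 3*p*q^2 + 2*q^3, p^2*q - 2*p*q^2 + q^3}; counting standard monomials gives mu = 8. Corank 2; j^3 = -(p - q)^3 is a perfect cube, so E-series; the 5-jet and mu = 8 give E_8.

E8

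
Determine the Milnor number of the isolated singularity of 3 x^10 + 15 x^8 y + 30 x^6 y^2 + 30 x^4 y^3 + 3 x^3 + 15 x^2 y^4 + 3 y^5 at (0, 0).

8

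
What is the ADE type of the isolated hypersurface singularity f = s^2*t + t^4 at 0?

D_5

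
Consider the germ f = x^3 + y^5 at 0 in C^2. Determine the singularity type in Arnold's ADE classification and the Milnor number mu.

The Hessian of f at 0 has rank 0. Corank 2; j^3 = x^3 is a perfect cube, so E-series; the 5-jet and mu = 8 give E_8.

Type E_{8}, Milnor number mu = 8.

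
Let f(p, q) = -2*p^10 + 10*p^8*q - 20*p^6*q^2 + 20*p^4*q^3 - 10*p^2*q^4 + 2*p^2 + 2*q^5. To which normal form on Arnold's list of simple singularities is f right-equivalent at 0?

A4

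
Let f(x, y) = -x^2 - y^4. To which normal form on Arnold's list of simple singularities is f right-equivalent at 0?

The Hessian of f at 0 is [[-2, 0], [0, 0]] with rank 1, so corank 1. A Groebner basis of the Jacobian ideal J(f) in C{x,y} is {y^3, x}; counting standard monomials gives mu = 3. Corank 1: A-series; mu = 3 gives A_3.

A3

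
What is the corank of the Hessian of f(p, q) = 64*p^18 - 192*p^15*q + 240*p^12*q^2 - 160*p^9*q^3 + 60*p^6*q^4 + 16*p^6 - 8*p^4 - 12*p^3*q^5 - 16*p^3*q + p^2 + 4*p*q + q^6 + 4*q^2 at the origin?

Hessian at 0 has rank 1.

1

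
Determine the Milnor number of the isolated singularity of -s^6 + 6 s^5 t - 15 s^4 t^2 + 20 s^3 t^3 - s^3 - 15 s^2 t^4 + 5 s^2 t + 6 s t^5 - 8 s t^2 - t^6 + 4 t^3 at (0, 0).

7

The Hessian of f at 0 has rank 0. Corank 2; j^3 = -(s - 2*t)^2*(s - t) has shape L^2 M (L != M), so D-series; mu = 7 gives D_7.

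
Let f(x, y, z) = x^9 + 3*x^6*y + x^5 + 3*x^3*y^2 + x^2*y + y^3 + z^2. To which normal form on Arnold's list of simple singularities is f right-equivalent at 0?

The Hessian of f at 0 is [[0, 0, 0], [0, 0, 0], [0, 0, 2]] with rank 1, so corank 2. A Groebner basis of the Jacobian ideal J(f) in C{x,y,z} is {y^3, x^2 + 3*y^2, x*y, z}; counting standard monomials gives mu = 4. Corank 2; j^3 = y*(x^2 + y^2) splits into three distinct lines over C (the quadratic factor has nonzero discriminant), so D_4.

D_4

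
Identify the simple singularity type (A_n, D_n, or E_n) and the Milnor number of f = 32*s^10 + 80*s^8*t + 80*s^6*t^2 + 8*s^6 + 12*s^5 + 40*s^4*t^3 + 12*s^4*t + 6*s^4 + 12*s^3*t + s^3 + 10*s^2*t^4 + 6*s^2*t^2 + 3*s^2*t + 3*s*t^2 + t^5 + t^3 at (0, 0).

The Hessian of f at 0 is [[0, 0], [0, 0]] with rank 0, so corank 2. A Groebner basis of the Jacobian ideal J(f) in C{s,t} is {s^2/16 + s*t^3 + s*t^2/4 + s*t/8 + t^3/4 + t^2/16, t^4, s^3 + 3*s^2/4 + 3*s*t/2 + t^3 + 3*t^2/4, s^2*t - s^2/4 + s*t^2 - s*t/2 - t^2/4}; counting standard monomials gives mu = 8. Corank 2; j^3 = (s + t)^3 is a perfect cube, so E-series; the 5-jet and mu = 8 give E_8.

Type E_{8}, Milnor number mu = 8.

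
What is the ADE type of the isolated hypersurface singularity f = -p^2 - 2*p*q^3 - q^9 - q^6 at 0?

A_{8}

The Hessian of f at 0 has rank 1. Corank 1: A-series; mu = 8 gives A_8.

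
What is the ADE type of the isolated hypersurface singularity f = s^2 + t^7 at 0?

The Hessian of f at 0 has rank 1. Corank 1: A-series; mu = 6 gives A_6.

A6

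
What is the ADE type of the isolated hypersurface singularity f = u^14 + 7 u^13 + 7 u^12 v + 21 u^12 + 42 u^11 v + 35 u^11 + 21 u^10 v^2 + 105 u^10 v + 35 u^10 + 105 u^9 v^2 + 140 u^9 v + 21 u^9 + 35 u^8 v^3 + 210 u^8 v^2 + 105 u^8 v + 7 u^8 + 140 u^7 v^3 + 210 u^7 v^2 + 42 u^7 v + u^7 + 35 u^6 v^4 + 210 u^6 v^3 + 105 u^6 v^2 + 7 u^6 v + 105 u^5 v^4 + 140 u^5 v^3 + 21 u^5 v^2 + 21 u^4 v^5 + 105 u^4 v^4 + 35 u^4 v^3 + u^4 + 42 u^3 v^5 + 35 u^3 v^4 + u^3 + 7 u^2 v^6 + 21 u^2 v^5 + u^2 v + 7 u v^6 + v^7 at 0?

D_{8}

The Hessian of f at 0 is [[0, 0], [0, 0]] with rank 0, so corank 2. A Groebner basis of the Jacobian ideal J(f) in C{u,v} is {-u*v/7 + v^6, u*v^2, u^2 + u*v}; counting standard monomials gives mu = 8. Corank 2; j^3 = u^2*(u + v) has shape L^2 M (L != M), so D-series; mu = 8 gives D_8.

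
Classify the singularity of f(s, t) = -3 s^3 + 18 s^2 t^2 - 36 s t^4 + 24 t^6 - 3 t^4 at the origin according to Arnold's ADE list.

E_{6}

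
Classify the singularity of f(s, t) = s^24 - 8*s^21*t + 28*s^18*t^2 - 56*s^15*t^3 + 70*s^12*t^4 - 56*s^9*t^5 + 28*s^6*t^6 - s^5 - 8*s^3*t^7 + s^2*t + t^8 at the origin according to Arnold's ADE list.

The Hessian of f at 0 is [[0, 0], [0, 0]] with rank 0, so corank 2. A Groebner basis of the Jacobian ideal J(f) in C{s,t} is {s^2/8 + t^7, s^3, s*t}; counting standard monomials gives mu = 9. Corank 2; j^3 = s^2*t has shape L^2 M (L != M), so D-series; mu = 9 gives D_9.

D_9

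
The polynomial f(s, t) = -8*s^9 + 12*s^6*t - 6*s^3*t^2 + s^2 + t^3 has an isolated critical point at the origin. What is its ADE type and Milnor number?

Type A_2, Milnor number mu = 2.

The Hessian of f at 0 has rank 1. Corank 1: A-series; mu = 2 gives A_2.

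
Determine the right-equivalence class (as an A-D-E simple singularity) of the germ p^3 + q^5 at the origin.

The Hessian of f at 0 has rank 0. Corank 2; j^3 = p^3 is a perfect cube, so E-series; the 5-jet and mu = 8 give E_8.

E8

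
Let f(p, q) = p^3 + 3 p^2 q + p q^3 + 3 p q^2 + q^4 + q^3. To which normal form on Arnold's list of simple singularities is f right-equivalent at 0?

E7

The Hessian of f at 0 is [[0, 0], [0, 0]] with rank 0, so corank 2. A Groebner basis of the Jacobian ideal J(f) in C{p,q} is {p^3 + 3*p^2*q + 6*p^2 + 12*p*q + 6*q^2, -3*p^2 + p*q^2 - 6*p*q - 3*q^2, 3*p^2 + 6*p*q + q^3 + 3*q^2}; counting standard monomials gives mu = 7. Corank 2; j^3 = (p + q)^3 is a perfect cube, so E-series; the 4-jet and mu = 7 give E_7.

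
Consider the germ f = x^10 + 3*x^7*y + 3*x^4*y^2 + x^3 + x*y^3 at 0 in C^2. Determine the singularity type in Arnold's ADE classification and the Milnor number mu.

The Hessian of f at 0 is [[0, 0], [0, 0]] with rank 0, so corank 2. A Groebner basis of the Jacobian ideal J(f) in C{x,y} is {x^3, x*y^2, 3*x^2 + y^3}; counting standard monomials gives mu = 7. Corank 2; j^3 = x^3 is a perfect cube, so E-series; the 4-jet and mu = 7 give E_7.

Type E7, Milnor number mu = 7.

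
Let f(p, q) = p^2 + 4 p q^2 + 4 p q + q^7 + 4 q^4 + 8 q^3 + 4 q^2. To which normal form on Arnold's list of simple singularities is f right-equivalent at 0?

A_6

The Hessian of f at 0 has rank 1. Corank 1: A-series; mu = 6 gives A_6.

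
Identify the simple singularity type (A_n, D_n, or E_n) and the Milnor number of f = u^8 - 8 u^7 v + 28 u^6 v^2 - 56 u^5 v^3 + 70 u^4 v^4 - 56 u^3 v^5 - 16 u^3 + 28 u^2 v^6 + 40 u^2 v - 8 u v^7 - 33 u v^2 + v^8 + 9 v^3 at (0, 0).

The Hessian of f at 0 is [[0, 0], [0, 0]] with rank 0, so corank 2. A Groebner basis of the Jacobian ideal J(f) in C{u,v} is {8192*u*v + v^7 - 6144*v^2, u*v^2 - 3*v^3/4, u^2 - 7*u*v/4 + 3*v^2/4}; counting standard monomials gives mu = 9. Corank 2; j^3 = -(u - v)*(4*u - 3*v)^2 has shape L^2 M (L != M), so D-series; mu = 9 gives D_9.

Type D_9, Milnor number mu = 9.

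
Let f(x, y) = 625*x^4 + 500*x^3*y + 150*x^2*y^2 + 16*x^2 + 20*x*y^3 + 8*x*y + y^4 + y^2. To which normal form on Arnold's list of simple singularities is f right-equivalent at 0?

A_{3}

The Hessian of f at 0 has rank 1. Corank 1: A-series; mu = 3 gives A_3.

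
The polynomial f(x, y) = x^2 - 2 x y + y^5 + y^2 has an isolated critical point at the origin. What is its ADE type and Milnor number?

Type A_{4}, Milnor number mu = 4.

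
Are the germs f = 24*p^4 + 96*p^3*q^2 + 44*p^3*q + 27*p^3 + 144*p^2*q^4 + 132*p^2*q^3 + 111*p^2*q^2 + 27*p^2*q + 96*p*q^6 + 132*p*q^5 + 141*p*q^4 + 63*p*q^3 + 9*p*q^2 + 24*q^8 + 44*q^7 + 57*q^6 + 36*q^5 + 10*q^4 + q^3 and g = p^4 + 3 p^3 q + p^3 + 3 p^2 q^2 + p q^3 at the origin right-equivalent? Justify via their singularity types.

Yes.

The Hessian of f at 0 is [[0, 0], [0, 0]] with rank 0, so corank 2. A Groebner basis of the Jacobian ideal J(f) in C{p,q} is {-19683*p^2/19031 - 13122*p*q/19031 + q^4 - 27*q^3/19031 - 2187*q^2/19031, p^3 + 6426*p^2/19031 + 4284*p*q/19031 + 2141*q^3/57093 + 714*q^2/19031, p^2*q - 12879*p^2/19031 - 8586*p*q/19031 - 19190*q^3/171279 - 1431*q^2/19031, 19359*p^2/19031 + p*q^2 + 12906*p*q/19031 + 57332*q^3/171279 + 2151*q^2/19031}; counting standard monomials gives mu = 7. Corank 2; j^3 = (3*p + q)^3 is a perfect cube, so E-series; the 4-jet and mu = 7 give E_7. The Hessian of g at 0 is [[0, 0], [0, 0]] with rank 0, so corank 2. A Groebner basis of the Jacobian ideal J(g) in C{p,q} is {3*p^2 + q^4 + q^3, p^3, p^2*q - p^2 - q^3/3, 2*p^2 + p*q^2 + 2*q^3/3}; counting standard monomials gives mu = 7. Corank 2; j^3 = p^3 is a perfect cube, so E-series; the 4-jet and mu = 7 give E_7. Both have type E_7, hence right-equivalent.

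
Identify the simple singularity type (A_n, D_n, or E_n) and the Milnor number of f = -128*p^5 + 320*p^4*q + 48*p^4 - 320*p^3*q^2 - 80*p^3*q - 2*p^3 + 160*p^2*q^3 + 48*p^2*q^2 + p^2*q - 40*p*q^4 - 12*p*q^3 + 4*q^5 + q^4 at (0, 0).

The Hessian of f at 0 has rank 0. Corank 2; j^3 = -p^2*(2*p - q) has shape L^2 M (L != M), so D-series; mu = 5 gives D_5.

Type D5, Milnor number mu = 5.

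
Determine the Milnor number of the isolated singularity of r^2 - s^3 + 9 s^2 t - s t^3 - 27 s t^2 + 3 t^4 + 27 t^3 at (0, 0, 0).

The Hessian of f at 0 has rank 1. Corank 2; j^3 = -(s - 3*t)^3 is a perfect cube, so E-series; the 4-jet and mu = 7 give E_7.

7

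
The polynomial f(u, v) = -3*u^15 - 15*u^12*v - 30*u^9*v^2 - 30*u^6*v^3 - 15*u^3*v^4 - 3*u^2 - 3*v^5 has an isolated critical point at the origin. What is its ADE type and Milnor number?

The Hessian of f at 0 has rank 1. Corank 1: A-series; mu = 4 gives A_4.

Type A4, Milnor number mu = 4.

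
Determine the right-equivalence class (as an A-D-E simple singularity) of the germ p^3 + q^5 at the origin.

The Hessian of f at 0 is [[0, 0], [0, 0]] with rank 0, so corank 2. A Groebner basis of the Jacobian ideal J(f) in C{p,q} is {q^4, p^2}; counting standard monomials gives mu = 8. Corank 2; j^3 = p^3 is a perfect cube, so E-series; the 5-jet and mu = 8 give E_8.

E8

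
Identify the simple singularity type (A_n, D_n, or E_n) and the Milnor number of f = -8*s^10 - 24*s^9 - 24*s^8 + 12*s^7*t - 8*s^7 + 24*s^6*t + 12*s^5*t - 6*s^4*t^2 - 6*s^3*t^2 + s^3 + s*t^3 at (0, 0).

Type E_{7}, Milnor number mu = 7.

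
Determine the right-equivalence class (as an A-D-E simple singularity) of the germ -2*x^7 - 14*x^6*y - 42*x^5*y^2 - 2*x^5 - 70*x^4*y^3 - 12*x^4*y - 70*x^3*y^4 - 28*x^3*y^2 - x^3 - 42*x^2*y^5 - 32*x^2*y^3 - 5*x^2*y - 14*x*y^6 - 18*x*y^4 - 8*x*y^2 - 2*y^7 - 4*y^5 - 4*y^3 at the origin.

The Hessian of f at 0 is [[0, 0], [0, 0]] with rank 0, so corank 2. A Groebner basis of the Jacobian ideal J(f) in C{x,y} is {-19*x^2/6 + x*y^3 - 32*x*y/3 - 26*y^2/3, 5*x^2/3 + 17*x*y/3 + y^4 + 14*y^2/3, x^3 - 12*x*y^2 - 16*y^3, x^2*y + 4*x*y^2 + 4*y^3}; counting standard monomials gives mu = 8. Corank 2; j^3 = -(x + y)*(x + 2*y)^2 has shape L^2 M (L != M), so D-series; mu = 8 gives D_8.

D8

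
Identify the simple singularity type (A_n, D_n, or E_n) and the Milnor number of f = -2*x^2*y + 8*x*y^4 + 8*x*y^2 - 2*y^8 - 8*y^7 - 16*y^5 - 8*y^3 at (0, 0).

Type D_9, Milnor number mu = 9.

The Hessian of f at 0 is [[0, 0], [0, 0]] with rank 0, so corank 2. A Groebner basis of the Jacobian ideal J(f) in C{x,y} is {x^2*y^2 - 4*x^2*y - 2*x^2 + 16*x*y^2 + 6*x*y - 16*y^3 - 4*y^2, -x^2*y - x^2/2 + x*y^3 + 4*x*y^2 + x*y - 4*y^3, -x*y/2 + y^4 + y^2, x^3 - 6*x^2*y + 12*x*y^2 - 8*y^3}; counting standard monomials gives mu = 9. Corank 2; j^3 = -2*y*(x - 2*y)^2 has shape L^2 M (L != M), so D-series; mu = 9 gives D_9.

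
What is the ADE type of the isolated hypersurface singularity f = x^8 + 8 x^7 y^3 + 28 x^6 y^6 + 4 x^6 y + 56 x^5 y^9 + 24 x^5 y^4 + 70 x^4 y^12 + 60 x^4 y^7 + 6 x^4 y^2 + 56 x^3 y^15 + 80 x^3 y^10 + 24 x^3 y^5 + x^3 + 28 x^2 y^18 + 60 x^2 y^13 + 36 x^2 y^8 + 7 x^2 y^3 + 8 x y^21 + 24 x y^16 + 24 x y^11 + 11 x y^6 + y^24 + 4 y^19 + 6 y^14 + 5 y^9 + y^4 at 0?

E_{6}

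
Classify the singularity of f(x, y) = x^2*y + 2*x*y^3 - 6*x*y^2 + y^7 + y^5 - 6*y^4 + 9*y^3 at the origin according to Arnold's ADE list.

The Hessian of f at 0 is [[0, 0], [0, 0]] with rank 0, so corank 2. A Groebner basis of the Jacobian ideal J(f) in C{x,y} is {x^2*y^2 + 6*x^2*y + x^2/7 - 188*x*y^2/7 - 192*x*y/7 + 81*y^2, x^3 - 9*x^2*y - x^2/7 + 188*x*y^2/7 + 192*x*y/7 - 81*y^2, x*y + y^3 - 3*y^2}; counting standard monomials gives mu = 8. Corank 2; j^3 = y*(x - 3*y)^2 has shape L^2 M (L != M), so D-series; mu = 8 gives D_8.

D_8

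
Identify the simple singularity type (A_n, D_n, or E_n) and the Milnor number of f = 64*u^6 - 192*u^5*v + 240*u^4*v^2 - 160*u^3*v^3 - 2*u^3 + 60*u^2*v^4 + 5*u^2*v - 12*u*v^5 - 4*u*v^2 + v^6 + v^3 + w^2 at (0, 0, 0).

Type D_{7}, Milnor number mu = 7.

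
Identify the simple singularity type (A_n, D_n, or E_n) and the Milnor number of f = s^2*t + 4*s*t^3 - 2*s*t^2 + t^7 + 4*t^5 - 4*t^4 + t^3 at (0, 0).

Type D_{8}, Milnor number mu = 8.

The Hessian of f at 0 is [[0, 0], [0, 0]] with rank 0, so corank 2. A Groebner basis of the Jacobian ideal J(f) in C{s,t} is {s^2*t^2 + s^2*t + 4*s^2/7 - 5*s*t^2/14 - 23*s*t/28 + t^2/4, s^3 - 3*s^2*t - 8*s^2/7 + 5*s*t^2/7 + 23*s*t/14 - t^2/2, s*t/2 + t^3 - t^2/2}; counting standard monomials gives mu = 8. Corank 2; j^3 = t*(s - t)^2 has shape L^2 M (L != M), so D-series; mu = 8 gives D_8.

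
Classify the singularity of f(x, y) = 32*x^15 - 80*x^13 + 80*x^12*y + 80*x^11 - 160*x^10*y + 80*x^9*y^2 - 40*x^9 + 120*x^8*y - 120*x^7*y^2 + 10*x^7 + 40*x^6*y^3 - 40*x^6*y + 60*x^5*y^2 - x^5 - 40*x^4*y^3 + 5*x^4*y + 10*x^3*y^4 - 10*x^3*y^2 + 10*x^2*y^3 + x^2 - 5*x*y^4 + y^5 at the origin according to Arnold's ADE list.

A_{4}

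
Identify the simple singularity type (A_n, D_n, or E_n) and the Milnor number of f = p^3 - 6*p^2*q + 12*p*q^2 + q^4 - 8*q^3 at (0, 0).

Type E_{6}, Milnor number mu = 6.

The Hessian of f at 0 has rank 0. Corank 2; j^3 = (p - 2*q)^3 is a perfect cube, so E-series; the 4-jet and mu = 6 give E_6.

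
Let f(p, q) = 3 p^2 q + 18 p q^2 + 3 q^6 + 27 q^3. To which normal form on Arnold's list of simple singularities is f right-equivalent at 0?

D_{7}

The Hessian of f at 0 is [[0, 0], [0, 0]] with rank 0, so corank 2. A Groebner basis of the Jacobian ideal J(f) in C{p,q} is {p^2/6 + q^5 - 3*q^2/2, p^3 + 27*q^3, p*q + 3*q^2}; counting standard monomials gives mu = 7. Corank 2; j^3 = 3*q*(p + 3*q)^2 has shape L^2 M (L != M), so D-series; mu = 7 gives D_7.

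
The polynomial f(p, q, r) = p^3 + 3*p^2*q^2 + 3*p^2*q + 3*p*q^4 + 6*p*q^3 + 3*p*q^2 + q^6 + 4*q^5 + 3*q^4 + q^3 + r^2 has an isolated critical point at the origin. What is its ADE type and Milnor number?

Type E8, Milnor number mu = 8.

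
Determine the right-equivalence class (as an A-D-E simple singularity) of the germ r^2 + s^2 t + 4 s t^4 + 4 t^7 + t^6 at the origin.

D_{7}

The Hessian of f at 0 is [[0, 0, 0], [0, 0, 0], [0, 0, 2]] with rank 1, so corank 2. A Groebner basis of the Jacobian ideal J(f) in C{s,t,r} is {s*t/2 + t^4, s^3, s^2*t, -s^2/3 + s*t^2, r}; counting standard monomials gives mu = 7. Corank 2; j^3 = s^2*t has shape L^2 M (L != M), so D-series; mu = 7 gives D_7.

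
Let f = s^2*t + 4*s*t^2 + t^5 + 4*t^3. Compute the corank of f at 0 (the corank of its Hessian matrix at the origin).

Hessian at 0 has rank 0.

2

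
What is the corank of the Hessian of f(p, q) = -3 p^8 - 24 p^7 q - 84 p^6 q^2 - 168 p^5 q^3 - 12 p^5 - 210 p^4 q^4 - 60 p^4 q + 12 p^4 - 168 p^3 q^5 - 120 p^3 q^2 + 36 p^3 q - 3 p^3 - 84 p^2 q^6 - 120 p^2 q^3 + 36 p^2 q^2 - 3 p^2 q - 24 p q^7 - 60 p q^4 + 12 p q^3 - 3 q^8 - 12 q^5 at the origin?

2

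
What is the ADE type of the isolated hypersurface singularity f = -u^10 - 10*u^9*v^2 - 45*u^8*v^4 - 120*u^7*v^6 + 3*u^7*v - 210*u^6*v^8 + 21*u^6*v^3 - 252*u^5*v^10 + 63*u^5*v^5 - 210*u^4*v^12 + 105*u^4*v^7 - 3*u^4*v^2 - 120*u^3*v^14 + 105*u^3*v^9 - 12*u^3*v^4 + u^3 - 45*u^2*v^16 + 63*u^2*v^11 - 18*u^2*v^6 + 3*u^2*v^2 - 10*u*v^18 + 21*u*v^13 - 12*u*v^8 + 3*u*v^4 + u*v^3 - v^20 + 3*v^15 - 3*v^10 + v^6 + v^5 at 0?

E_7

The Hessian of f at 0 has rank 0. Corank 2; j^3 = u^3 is a perfect cube, so E-series; the 4-jet and mu = 7 give E_7.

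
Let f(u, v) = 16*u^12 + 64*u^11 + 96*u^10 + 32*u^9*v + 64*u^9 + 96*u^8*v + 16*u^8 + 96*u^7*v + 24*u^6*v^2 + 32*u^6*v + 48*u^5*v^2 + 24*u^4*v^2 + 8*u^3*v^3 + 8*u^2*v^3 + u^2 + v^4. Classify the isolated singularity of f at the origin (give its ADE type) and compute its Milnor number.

Type A_3, Milnor number mu = 3.

The Hessian of f at 0 has rank 1. Corank 1: A-series; mu = 3 gives A_3.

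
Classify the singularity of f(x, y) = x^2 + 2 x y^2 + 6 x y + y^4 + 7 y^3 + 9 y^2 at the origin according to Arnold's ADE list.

A2

The Hessian of f at 0 is [[2, 6], [6, 18]] with rank 1, so corank 1. A Groebner basis of the Jacobian ideal J(f) in C{x,y} is {y^2, x + 3*y}; counting standard monomials gives mu = 2. Corank 1: A-series; mu = 2 gives A_2.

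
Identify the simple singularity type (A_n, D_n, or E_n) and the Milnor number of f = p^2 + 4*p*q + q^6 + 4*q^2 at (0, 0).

Type A5, Milnor number mu = 5.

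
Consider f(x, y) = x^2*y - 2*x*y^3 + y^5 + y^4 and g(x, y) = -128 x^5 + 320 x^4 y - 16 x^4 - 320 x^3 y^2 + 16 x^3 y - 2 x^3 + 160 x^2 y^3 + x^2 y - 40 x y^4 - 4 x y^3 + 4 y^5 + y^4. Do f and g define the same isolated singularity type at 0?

Yes.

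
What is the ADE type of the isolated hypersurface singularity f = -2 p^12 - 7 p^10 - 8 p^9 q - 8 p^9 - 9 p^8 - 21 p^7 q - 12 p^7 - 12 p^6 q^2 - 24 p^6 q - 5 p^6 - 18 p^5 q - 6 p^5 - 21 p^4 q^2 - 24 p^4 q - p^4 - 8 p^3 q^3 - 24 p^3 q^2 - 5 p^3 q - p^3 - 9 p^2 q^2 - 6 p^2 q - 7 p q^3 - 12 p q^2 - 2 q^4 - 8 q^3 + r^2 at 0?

E_{7}

The Hessian of f at 0 has rank 1. Corank 2; j^3 = -(p + 2*q)^3 is a perfect cube, so E-series; the 4-jet and mu = 7 give E_7.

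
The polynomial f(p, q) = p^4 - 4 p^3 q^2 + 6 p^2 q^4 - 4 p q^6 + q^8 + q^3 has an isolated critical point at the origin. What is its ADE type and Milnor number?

Type E_{6}, Milnor number mu = 6.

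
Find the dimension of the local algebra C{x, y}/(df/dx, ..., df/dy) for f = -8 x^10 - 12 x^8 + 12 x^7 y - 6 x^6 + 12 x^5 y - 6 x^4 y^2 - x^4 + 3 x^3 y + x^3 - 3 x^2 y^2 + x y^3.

The Hessian of f at 0 has rank 0. Corank 2; j^3 = x^3 is a perfect cube, so E-series; the 4-jet and mu = 7 give E_7.

7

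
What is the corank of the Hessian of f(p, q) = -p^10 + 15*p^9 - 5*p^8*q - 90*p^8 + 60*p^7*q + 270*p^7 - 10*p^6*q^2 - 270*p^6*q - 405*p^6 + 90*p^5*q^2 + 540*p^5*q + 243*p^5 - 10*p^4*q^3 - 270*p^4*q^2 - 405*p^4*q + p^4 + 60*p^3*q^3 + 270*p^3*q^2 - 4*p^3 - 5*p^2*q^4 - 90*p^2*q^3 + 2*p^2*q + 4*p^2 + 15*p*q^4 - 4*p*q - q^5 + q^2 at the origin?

Hessian at 0 has rank 1.

1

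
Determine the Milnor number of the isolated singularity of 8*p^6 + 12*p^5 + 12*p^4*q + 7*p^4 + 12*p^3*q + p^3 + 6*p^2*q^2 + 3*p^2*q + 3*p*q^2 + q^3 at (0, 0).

The Hessian of f at 0 is [[0, 0], [0, 0]] with rank 0, so corank 2. A Groebner basis of the Jacobian ideal J(f) in C{p,q} is {p^3, p^2*q + p^2/4 + p*q/2 + q^2/4, -p^2/2 + p*q^2 - p*q - q^2/2, 3*p^2/4 + 3*p*q/2 + q^3 + 3*q^2/4}; counting standard monomials gives mu = 6. Corank 2; j^3 = (p + q)^3 is a perfect cube, so E-series; the 4-jet and mu = 6 give E_6.

6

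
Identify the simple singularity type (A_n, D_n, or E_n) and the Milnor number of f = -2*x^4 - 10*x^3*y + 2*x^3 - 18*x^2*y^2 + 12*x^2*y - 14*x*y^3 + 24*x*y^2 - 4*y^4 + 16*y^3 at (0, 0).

Type E_7, Milnor number mu = 7.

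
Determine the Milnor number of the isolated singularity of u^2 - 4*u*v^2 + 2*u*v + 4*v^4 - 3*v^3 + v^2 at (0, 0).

2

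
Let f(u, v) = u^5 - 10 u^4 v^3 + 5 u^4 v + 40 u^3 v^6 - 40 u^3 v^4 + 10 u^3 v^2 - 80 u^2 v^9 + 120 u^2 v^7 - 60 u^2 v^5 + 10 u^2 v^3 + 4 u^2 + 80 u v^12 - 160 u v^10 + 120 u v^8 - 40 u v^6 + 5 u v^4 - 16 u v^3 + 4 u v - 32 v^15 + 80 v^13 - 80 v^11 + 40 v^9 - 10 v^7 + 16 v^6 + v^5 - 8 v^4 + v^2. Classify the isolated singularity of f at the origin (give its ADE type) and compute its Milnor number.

Type A4, Milnor number mu = 4.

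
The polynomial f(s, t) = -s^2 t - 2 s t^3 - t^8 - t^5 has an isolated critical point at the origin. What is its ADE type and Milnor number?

Type D9, Milnor number mu = 9.

The Hessian of f at 0 has rank 0. Corank 2; j^3 = -s^2*t has shape L^2 M (L != M), so D-series; mu = 9 gives D_9.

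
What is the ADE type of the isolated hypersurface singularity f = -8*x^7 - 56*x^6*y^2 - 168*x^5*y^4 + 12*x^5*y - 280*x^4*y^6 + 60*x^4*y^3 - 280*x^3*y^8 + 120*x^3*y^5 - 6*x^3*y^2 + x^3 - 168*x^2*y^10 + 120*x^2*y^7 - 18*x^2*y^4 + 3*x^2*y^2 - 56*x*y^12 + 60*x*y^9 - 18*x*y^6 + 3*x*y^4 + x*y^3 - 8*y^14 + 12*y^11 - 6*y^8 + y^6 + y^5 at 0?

E7

The Hessian of f at 0 is [[0, 0], [0, 0]] with rank 0, so corank 2. A Groebner basis of the Jacobian ideal J(f) in C{x,y} is {-x^2 + y^4 - y^3/3, x^3, x^2*y + x^2/3 + y^3/9, x^2 + x*y^2 + y^3/3}; counting standard monomials gives mu = 7. Corank 2; j^3 = x^3 is a perfect cube, so E-series; the 4-jet and mu = 7 give E_7.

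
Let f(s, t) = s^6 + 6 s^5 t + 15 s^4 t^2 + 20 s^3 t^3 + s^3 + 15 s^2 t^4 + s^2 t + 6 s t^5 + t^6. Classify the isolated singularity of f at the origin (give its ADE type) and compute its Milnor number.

The Hessian of f at 0 is [[0, 0], [0, 0]] with rank 0, so corank 2. A Groebner basis of the Jacobian ideal J(f) in C{s,t} is {-s*t/6 + t^5, s*t^2, s^2 + s*t}; counting standard monomials gives mu = 7. Corank 2; j^3 = s^2*(s + t) has shape L^2 M (L != M), so D-series; mu = 7 gives D_7.

Type D_7, Milnor number mu = 7.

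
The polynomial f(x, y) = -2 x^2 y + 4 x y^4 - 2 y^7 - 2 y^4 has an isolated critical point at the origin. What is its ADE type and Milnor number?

Type D_5, Milnor number mu = 5.

The Hessian of f at 0 has rank 0. Corank 2; j^3 = -2*x^2*y has shape L^2 M (L != M), so D-series; mu = 5 gives D_5.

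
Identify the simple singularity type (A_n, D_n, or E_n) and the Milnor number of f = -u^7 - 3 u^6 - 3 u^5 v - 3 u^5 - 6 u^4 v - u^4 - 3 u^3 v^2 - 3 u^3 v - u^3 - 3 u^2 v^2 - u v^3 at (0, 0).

Type E_7, Milnor number mu = 7.

The Hessian of f at 0 is [[0, 0], [0, 0]] with rank 0, so corank 2. A Groebner basis of the Jacobian ideal J(f) in C{u,v} is {3*u^2 + v^4 + v^3, u^3, u^2*v - u^2 - v^3/3, 2*u^2 + u*v^2 + 2*v^3/3}; counting standard monomials gives mu = 7. Corank 2; j^3 = -u^3 is a perfect cube, so E-series; the 4-jet and mu = 7 give E_7.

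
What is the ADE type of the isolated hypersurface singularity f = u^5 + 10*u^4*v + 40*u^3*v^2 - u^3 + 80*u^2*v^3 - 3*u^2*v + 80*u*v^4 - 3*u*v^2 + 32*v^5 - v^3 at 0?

The Hessian of f at 0 is [[0, 0], [0, 0]] with rank 0, so corank 2. A Groebner basis of the Jacobian ideal J(f) in C{u,v} is {v^5, u*v^3 + 5*v^4/4, u^2 + 2*u*v + v^2}; counting standard monomials gives mu = 8. Corank 2; j^3 = -(u + v)^3 is a perfect cube, so E-series; the 5-jet and mu = 8 give E_8.

E_8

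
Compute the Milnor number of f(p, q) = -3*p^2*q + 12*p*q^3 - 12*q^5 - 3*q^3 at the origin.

4

The Hessian of f at 0 has rank 0. Corank 2; j^3 = -3*q*(p^2 + q^2) splits into three distinct lines over C (the quadratic factor has nonzero discriminant), so D_4.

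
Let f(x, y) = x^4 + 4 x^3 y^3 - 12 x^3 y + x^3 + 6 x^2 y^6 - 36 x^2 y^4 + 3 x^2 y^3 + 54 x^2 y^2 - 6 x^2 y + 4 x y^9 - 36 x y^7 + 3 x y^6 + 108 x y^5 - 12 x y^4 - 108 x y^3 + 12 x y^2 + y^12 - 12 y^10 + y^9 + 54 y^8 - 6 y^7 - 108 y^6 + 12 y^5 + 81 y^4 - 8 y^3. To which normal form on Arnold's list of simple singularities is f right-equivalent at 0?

The Hessian of f at 0 has rank 0. Corank 2; j^3 = (x - 2*y)^3 is a perfect cube, so E-series; the 4-jet and mu = 6 give E_6.

E_6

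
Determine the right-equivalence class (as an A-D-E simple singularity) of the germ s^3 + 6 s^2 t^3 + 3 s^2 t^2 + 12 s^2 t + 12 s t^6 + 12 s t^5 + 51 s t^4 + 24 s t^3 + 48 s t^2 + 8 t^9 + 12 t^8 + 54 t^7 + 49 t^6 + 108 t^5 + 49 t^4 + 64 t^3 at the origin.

E_{6}

The Hessian of f at 0 is [[0, 0], [0, 0]] with rank 0, so corank 2. A Groebner basis of the Jacobian ideal J(f) in C{s,t} is {s^3 + 24*s^2 + 192*s*t + 384*t^2, s^2*t - 4*s^2 - 32*s*t - 64*t^2, s^2/2 + s*t^2 + 4*s*t + 8*t^2, t^3}; counting standard monomials gives mu = 6. Corank 2; j^3 = (s + 4*t)^3 is a perfect cube, so E-series; the 4-jet and mu = 6 give E_6.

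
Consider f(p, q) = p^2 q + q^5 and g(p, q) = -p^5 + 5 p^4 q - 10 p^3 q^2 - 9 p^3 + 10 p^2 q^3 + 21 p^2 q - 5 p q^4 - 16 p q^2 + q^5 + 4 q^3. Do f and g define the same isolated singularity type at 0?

Yes.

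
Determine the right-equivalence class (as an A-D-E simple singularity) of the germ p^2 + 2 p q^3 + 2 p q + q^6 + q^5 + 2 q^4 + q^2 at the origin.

A_{4}

The Hessian of f at 0 is [[2, 2], [2, 2]] with rank 1, so corank 1. A Groebner basis of the Jacobian ideal J(f) in C{p,q} is {p + q^3 + q, p^2 - q^2, p*q + q^2}; counting standard monomials gives mu = 4. Corank 1: A-series; mu = 4 gives A_4.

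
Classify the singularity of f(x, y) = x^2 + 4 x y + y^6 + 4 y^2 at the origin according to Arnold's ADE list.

A5

The Hessian of f at 0 is [[2, 4], [4, 8]] with rank 1, so corank 1. A Groebner basis of the Jacobian ideal J(f) in C{x,y} is {y^5, x + 2*y}; counting standard monomials gives mu = 5. Corank 1: A-series; mu = 5 gives A_5.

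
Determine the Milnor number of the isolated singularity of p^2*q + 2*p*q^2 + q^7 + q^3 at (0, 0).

The Hessian of f at 0 has rank 0. Corank 2; j^3 = q*(p + q)^2 has shape L^2 M (L != M), so D-series; mu = 8 gives D_8.

8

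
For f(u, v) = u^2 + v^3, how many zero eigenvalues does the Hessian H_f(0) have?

The Hessian at 0 is [[2, 0], [0, 0]] of rank 1; hence corank 1.

1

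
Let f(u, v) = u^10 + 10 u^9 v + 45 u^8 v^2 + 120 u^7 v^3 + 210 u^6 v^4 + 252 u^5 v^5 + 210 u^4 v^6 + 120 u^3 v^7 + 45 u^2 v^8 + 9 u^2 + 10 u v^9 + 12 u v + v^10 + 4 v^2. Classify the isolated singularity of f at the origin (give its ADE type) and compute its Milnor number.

Type A_9, Milnor number mu = 9.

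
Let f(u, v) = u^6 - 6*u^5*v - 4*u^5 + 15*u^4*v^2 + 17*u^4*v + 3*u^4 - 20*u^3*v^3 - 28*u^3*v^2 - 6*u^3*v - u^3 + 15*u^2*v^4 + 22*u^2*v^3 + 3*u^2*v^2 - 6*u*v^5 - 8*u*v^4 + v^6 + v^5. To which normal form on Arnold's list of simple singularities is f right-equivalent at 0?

E_8

The Hessian of f at 0 has rank 0. Corank 2; j^3 = -u^3 is a perfect cube, so E-series; the 5-jet and mu = 8 give E_8.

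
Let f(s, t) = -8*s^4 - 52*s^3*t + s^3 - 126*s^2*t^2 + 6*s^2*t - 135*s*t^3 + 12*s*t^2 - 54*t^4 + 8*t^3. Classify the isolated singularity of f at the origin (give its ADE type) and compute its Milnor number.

The Hessian of f at 0 has rank 0. Corank 2; j^3 = (s + 2*t)^3 is a perfect cube, so E-series; the 4-jet and mu = 7 give E_7.

Type E_7, Milnor number mu = 7.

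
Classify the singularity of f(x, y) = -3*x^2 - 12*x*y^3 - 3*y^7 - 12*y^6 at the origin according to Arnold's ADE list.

A_{6}

The Hessian of f at 0 has rank 1. Corank 1: A-series; mu = 6 gives A_6.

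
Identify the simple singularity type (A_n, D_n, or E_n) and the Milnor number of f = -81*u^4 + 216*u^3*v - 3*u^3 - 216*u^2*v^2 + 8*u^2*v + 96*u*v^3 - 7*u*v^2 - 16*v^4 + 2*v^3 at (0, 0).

Type D5, Milnor number mu = 5.

The Hessian of f at 0 has rank 0. Corank 2; j^3 = -(u - v)^2*(3*u - 2*v) has shape L^2 M (L != M), so D-series; mu = 5 gives D_5.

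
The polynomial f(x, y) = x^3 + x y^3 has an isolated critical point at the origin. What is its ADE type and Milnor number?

Type E_{7}, Milnor number mu = 7.

The Hessian of f at 0 has rank 0. Corank 2; j^3 = x^3 is a perfect cube, so E-series; the 4-jet and mu = 7 give E_7.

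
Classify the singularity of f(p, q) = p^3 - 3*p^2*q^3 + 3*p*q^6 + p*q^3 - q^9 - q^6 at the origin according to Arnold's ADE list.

E_{7}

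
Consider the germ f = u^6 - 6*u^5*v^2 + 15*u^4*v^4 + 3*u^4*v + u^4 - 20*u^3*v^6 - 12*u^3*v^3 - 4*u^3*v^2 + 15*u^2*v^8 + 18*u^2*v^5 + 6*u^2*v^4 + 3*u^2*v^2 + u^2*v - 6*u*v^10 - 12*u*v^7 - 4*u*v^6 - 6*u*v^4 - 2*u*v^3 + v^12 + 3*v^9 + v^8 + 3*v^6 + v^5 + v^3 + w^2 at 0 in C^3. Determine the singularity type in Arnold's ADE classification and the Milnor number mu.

Type D4, Milnor number mu = 4.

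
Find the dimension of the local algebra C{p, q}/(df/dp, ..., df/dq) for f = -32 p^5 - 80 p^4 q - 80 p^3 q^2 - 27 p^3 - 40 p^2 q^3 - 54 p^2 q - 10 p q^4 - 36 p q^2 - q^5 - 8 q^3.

The Hessian of f at 0 has rank 0. Corank 2; j^3 = -(3*p + 2*q)^3 is a perfect cube, so E-series; the 5-jet and mu = 8 give E_8.

8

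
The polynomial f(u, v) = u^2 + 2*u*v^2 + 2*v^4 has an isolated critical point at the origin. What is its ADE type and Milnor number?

The Hessian of f at 0 has rank 1. Corank 1: A-series; mu = 3 gives A_3.

Type A_3, Milnor number mu = 3.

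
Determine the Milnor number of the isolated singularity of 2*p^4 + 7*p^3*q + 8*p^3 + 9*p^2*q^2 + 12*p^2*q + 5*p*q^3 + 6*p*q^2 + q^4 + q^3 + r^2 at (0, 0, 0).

7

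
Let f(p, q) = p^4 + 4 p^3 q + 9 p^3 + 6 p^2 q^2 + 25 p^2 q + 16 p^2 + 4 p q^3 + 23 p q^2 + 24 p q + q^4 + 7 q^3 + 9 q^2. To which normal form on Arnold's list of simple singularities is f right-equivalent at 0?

The Hessian of f at 0 has rank 1. Corank 1: A-series; mu = 2 gives A_2.

A_2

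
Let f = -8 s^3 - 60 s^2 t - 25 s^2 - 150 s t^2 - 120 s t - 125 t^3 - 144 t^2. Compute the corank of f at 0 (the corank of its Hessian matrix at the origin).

1

The Hessian at 0 is [[-50, -120], [-120, -288]] of rank 1; hence corank 1.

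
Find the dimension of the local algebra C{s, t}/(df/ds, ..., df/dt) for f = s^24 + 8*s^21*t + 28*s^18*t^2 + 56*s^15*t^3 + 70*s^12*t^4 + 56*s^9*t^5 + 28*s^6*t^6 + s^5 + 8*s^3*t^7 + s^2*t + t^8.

9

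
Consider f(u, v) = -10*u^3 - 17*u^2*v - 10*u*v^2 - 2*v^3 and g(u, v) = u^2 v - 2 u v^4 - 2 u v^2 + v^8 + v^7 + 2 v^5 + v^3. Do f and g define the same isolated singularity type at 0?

No.

The Hessian of f at 0 has rank 0. Corank 2; j^3 = -(2*u + v)*(5*u^2 + 6*u*v + 2*v^2) splits into three distinct lines over C (the quadratic factor has nonzero discriminant), so D_4. The Hessian of g at 0 has rank 0. Corank 2; j^3 = v*(u - v)^2 has shape L^2 M (L != M), so D-series; mu = 9 gives D_9. f is D_4 but g is D_9, hence not right-equivalent.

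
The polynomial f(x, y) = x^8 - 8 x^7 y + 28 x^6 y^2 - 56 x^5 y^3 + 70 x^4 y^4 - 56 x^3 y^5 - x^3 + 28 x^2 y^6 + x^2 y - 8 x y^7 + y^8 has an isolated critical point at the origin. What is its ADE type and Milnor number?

The Hessian of f at 0 has rank 0. Corank 2; j^3 = -x^2*(x - y) has shape L^2 M (L != M), so D-series; mu = 9 gives D_9.

Type D_{9}, Milnor number mu = 9.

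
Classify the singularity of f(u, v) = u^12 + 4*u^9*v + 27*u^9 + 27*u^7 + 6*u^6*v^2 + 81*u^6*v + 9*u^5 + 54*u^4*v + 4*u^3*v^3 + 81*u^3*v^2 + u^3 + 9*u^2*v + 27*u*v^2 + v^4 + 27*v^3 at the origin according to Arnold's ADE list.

E_6

The Hessian of f at 0 is [[0, 0], [0, 0]] with rank 0, so corank 2. A Groebner basis of the Jacobian ideal J(f) in C{u,v} is {v^3, u^2 + 6*u*v + 9*v^2}; counting standard monomials gives mu = 6. Corank 2; j^3 = (u + 3*v)^3 is a perfect cube, so E-series; the 4-jet and mu = 6 give E_6.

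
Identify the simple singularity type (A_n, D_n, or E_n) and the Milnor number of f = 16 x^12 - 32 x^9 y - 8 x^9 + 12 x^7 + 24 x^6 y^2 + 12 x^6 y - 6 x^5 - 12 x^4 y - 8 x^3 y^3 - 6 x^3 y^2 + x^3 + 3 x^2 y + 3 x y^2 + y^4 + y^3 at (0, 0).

Type E6, Milnor number mu = 6.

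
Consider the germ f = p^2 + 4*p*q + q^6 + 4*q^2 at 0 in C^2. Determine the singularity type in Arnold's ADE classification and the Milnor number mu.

The Hessian of f at 0 is [[2, 4], [4, 8]] with rank 1, so corank 1. A Groebner basis of the Jacobian ideal J(f) in C{p,q} is {q^5, p + 2*q}; counting standard monomials gives mu = 5. Corank 1: A-series; mu = 5 gives A_5.

Type A_5, Milnor number mu = 5.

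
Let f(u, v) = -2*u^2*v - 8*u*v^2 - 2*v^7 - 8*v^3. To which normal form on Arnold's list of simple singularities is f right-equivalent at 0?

D_8

The Hessian of f at 0 has rank 0. Corank 2; j^3 = -2*v*(u + 2*v)^2 has shape L^2 M (L != M), so D-series; mu = 8 gives D_8.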